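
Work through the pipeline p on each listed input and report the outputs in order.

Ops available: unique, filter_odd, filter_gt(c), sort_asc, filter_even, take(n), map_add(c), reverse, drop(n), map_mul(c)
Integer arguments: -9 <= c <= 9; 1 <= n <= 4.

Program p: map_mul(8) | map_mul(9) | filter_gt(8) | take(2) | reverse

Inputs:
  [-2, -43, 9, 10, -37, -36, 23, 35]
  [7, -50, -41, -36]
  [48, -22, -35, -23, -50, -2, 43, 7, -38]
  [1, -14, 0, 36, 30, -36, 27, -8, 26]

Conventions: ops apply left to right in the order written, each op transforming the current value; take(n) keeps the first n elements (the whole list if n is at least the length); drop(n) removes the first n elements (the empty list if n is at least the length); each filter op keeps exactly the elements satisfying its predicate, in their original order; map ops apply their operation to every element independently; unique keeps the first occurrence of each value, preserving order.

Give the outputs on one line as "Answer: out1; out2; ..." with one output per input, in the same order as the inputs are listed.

Execution, op by op:
  [-2, -43, 9, 10, -37, -36, 23, 35] -> [-16, -344, 72, 80, -296, -288, 184, 280] -> [-144, -3096, 648, 720, -2664, -2592, 1656, 2520] -> [648, 720, 1656, 2520] -> [648, 720] -> [720, 648]
  [7, -50, -41, -36] -> [56, -400, -328, -288] -> [504, -3600, -2952, -2592] -> [504] -> [504] -> [504]
  [48, -22, -35, -23, -50, -2, 43, 7, -38] -> [384, -176, -280, -184, -400, -16, 344, 56, -304] -> [3456, -1584, -2520, -1656, -3600, -144, 3096, 504, -2736] -> [3456, 3096, 504] -> [3456, 3096] -> [3096, 3456]
  [1, -14, 0, 36, 30, -36, 27, -8, 26] -> [8, -112, 0, 288, 240, -288, 216, -64, 208] -> [72, -1008, 0, 2592, 2160, -2592, 1944, -576, 1872] -> [72, 2592, 2160, 1944, 1872] -> [72, 2592] -> [2592, 72]

[720, 648]; [504]; [3096, 3456]; [2592, 72]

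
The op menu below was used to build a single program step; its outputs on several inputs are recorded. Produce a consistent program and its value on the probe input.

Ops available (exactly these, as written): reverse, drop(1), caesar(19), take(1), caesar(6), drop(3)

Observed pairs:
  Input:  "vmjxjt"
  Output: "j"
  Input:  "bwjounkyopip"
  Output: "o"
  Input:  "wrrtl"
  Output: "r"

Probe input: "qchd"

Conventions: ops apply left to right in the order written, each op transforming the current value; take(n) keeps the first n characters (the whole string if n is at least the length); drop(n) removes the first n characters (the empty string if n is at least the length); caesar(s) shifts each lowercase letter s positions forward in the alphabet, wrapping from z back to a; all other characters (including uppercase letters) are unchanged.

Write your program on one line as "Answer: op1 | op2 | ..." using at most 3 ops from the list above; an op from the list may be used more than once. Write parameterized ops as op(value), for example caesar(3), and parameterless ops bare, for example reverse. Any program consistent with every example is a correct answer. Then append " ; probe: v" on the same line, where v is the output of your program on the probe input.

reverse | drop(3) | take(1) ; probe: "q"

Check, running the answer program on each example:
  "vmjxjt" -> "tjxjmv" -> "jmv" -> "j"
  "bwjounkyopip" -> "pipoyknuojwb" -> "oyknuojwb" -> "o"
  "wrrtl" -> "ltrrw" -> "rw" -> "r"
  probe: "qchd" -> "dhcq" -> "q" -> "q"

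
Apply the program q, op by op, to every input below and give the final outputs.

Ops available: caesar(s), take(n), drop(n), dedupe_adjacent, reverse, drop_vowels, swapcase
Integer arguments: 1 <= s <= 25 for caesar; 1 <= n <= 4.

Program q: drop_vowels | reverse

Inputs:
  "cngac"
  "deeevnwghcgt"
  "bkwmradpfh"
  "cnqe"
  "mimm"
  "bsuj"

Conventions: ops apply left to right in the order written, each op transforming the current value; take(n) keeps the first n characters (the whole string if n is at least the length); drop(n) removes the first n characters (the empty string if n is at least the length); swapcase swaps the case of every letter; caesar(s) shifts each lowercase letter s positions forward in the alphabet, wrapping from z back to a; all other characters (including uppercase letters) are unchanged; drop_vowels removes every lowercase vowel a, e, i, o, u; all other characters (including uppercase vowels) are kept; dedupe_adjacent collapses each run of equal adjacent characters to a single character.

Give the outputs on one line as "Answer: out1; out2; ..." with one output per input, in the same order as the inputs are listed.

Execution, op by op:
  "cngac" -> "cngc" -> "cgnc"
  "deeevnwghcgt" -> "dvnwghcgt" -> "tgchgwnvd"
  "bkwmradpfh" -> "bkwmrdpfh" -> "hfpdrmwkb"
  "cnqe" -> "cnq" -> "qnc"
  "mimm" -> "mmm" -> "mmm"
  "bsuj" -> "bsj" -> "jsb"

"cgnc"; "tgchgwnvd"; "hfpdrmwkb"; "qnc"; "mmm"; "jsb"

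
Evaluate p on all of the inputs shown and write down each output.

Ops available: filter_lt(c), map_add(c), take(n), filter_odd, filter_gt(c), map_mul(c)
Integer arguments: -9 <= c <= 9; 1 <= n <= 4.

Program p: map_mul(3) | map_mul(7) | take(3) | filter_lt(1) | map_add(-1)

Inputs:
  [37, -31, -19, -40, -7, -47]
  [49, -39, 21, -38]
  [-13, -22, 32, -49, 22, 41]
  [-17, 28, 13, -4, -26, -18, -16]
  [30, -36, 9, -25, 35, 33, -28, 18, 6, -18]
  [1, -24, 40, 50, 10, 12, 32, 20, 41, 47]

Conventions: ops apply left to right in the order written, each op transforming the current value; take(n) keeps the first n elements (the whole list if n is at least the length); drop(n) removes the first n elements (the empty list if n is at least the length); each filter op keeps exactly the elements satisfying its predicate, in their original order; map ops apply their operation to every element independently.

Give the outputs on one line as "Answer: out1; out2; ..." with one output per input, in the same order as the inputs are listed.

Execution, op by op:
  [37, -31, -19, -40, -7, -47] -> [111, -93, -57, -120, -21, -141] -> [777, -651, -399, -840, -147, -987] -> [777, -651, -399] -> [-651, -399] -> [-652, -400]
  [49, -39, 21, -38] -> [147, -117, 63, -114] -> [1029, -819, 441, -798] -> [1029, -819, 441] -> [-819] -> [-820]
  [-13, -22, 32, -49, 22, 41] -> [-39, -66, 96, -147, 66, 123] -> [-273, -462, 672, -1029, 462, 861] -> [-273, -462, 672] -> [-273, -462] -> [-274, -463]
  [-17, 28, 13, -4, -26, -18, -16] -> [-51, 84, 39, -12, -78, -54, -48] -> [-357, 588, 273, -84, -546, -378, -336] -> [-357, 588, 273] -> [-357] -> [-358]
  [30, -36, 9, -25, 35, 33, -28, 18, 6, -18] -> [90, -108, 27, -75, 105, 99, -84, 54, 18, -54] -> [630, -756, 189, -525, 735, 693, -588, 378, 126, -378] -> [630, -756, 189] -> [-756] -> [-757]
  [1, -24, 40, 50, 10, 12, 32, 20, 41, 47] -> [3, -72, 120, 150, 30, 36, 96, 60, 123, 141] -> [21, -504, 840, 1050, 210, 252, 672, 420, 861, 987] -> [21, -504, 840] -> [-504] -> [-505]

[-652, -400]; [-820]; [-274, -463]; [-358]; [-757]; [-505]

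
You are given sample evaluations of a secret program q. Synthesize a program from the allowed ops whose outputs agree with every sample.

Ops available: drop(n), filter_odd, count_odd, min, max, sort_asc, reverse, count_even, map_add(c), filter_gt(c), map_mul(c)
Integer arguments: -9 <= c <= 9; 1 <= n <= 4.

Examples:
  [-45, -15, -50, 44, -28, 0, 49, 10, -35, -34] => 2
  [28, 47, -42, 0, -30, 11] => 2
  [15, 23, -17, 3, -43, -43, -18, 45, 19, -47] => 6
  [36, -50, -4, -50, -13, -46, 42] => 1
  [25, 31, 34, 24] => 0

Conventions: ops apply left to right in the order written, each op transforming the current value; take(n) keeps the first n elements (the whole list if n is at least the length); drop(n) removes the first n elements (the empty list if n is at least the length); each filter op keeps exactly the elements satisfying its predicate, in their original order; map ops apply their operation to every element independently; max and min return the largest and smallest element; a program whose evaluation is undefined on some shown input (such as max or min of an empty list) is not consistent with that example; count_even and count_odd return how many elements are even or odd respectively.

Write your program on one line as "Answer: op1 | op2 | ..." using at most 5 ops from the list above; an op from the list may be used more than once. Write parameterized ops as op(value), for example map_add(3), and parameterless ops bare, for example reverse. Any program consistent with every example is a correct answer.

sort_asc | drop(3) | reverse | count_odd

Check, running the answer program on each example:
  [-45, -15, -50, 44, -28, 0, 49, 10, -35, -34] -> [-50, -45, -35, -34, -28, -15, 0, 10, 44, 49] -> [-34, -28, -15, 0, 10, 44, 49] -> [49, 44, 10, 0, -15, -28, -34] -> 2
  [28, 47, -42, 0, -30, 11] -> [-42, -30, 0, 11, 28, 47] -> [11, 28, 47] -> [47, 28, 11] -> 2
  [15, 23, -17, 3, -43, -43, -18, 45, 19, -47] -> [-47, -43, -43, -18, -17, 3, 15, 19, 23, 45] -> [-18, -17, 3, 15, 19, 23, 45] -> [45, 23, 19, 15, 3, -17, -18] -> 6
  [36, -50, -4, -50, -13, -46, 42] -> [-50, -50, -46, -13, -4, 36, 42] -> [-13, -4, 36, 42] -> [42, 36, -4, -13] -> 1
  [25, 31, 34, 24] -> [24, 25, 31, 34] -> [34] -> [34] -> 0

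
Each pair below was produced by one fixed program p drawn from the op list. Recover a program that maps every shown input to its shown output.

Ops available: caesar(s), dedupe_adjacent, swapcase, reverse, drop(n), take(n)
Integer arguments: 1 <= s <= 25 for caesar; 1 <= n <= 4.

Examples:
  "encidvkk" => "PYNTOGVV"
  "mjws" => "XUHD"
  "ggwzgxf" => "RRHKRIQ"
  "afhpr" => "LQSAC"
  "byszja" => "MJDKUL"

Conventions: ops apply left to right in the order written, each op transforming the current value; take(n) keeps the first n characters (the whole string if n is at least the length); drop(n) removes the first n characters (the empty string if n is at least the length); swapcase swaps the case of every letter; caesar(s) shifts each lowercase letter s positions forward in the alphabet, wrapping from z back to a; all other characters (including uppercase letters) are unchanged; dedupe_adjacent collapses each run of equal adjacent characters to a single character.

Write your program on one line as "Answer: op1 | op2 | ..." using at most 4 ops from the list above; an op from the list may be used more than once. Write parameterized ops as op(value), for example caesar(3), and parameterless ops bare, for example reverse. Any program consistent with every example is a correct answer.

caesar(11) | reverse | swapcase | reverse

Check, running the answer program on each example:
  "encidvkk" -> "pyntogvv" -> "vvgotnyp" -> "VVGOTNYP" -> "PYNTOGVV"
  "mjws" -> "xuhd" -> "dhux" -> "DHUX" -> "XUHD"
  "ggwzgxf" -> "rrhkriq" -> "qirkhrr" -> "QIRKHRR" -> "RRHKRIQ"
  "afhpr" -> "lqsac" -> "casql" -> "CASQL" -> "LQSAC"
  "byszja" -> "mjdkul" -> "lukdjm" -> "LUKDJM" -> "MJDKUL"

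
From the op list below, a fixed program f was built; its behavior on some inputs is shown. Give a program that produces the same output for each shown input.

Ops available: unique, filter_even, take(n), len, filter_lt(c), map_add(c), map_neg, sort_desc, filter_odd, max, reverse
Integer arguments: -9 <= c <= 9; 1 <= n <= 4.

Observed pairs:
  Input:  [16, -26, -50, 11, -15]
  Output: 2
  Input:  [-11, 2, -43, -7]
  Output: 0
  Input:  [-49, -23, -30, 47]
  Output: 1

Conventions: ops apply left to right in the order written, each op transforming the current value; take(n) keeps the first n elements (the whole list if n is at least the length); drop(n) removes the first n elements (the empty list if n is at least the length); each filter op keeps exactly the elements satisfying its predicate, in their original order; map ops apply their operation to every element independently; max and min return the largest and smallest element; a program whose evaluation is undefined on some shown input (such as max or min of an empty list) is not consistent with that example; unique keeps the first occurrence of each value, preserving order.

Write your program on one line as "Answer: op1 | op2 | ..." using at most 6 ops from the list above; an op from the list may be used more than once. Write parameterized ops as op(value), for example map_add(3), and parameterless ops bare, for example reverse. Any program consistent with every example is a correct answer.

map_add(7) | sort_desc | filter_lt(-2) | map_add(2) | filter_odd | len

Check, running the answer program on each example:
  [16, -26, -50, 11, -15] -> [23, -19, -43, 18, -8] -> [23, 18, -8, -19, -43] -> [-8, -19, -43] -> [-6, -17, -41] -> [-17, -41] -> 2
  [-11, 2, -43, -7] -> [-4, 9, -36, 0] -> [9, 0, -4, -36] -> [-4, -36] -> [-2, -34] -> [] -> 0
  [-49, -23, -30, 47] -> [-42, -16, -23, 54] -> [54, -16, -23, -42] -> [-16, -23, -42] -> [-14, -21, -40] -> [-21] -> 1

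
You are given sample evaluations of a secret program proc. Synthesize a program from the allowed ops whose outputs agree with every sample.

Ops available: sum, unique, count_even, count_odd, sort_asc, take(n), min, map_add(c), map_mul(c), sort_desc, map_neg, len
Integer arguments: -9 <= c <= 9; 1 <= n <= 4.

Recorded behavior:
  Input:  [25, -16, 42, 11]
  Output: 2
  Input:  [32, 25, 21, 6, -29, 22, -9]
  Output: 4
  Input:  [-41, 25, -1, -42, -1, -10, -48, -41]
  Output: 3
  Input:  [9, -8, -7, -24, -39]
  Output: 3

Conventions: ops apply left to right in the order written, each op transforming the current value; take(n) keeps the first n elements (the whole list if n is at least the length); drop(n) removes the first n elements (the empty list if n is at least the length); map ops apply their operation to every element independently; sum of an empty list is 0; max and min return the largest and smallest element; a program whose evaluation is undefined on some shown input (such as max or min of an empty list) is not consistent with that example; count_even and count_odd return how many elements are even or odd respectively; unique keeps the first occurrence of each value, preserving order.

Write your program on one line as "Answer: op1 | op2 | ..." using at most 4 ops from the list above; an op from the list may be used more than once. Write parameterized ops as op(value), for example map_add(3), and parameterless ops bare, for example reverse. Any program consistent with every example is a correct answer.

unique | sort_asc | count_odd

Check, running the answer program on each example:
  [25, -16, 42, 11] -> [25, -16, 42, 11] -> [-16, 11, 25, 42] -> 2
  [32, 25, 21, 6, -29, 22, -9] -> [32, 25, 21, 6, -29, 22, -9] -> [-29, -9, 6, 21, 22, 25, 32] -> 4
  [-41, 25, -1, -42, -1, -10, -48, -41] -> [-41, 25, -1, -42, -10, -48] -> [-48, -42, -41, -10, -1, 25] -> 3
  [9, -8, -7, -24, -39] -> [9, -8, -7, -24, -39] -> [-39, -24, -8, -7, 9] -> 3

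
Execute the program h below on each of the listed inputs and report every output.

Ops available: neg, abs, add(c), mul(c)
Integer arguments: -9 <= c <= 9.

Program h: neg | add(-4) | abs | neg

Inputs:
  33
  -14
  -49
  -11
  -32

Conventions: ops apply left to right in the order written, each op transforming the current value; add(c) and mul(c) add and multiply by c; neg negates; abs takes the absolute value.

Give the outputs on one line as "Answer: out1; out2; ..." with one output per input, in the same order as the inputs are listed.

Execution, op by op:
  33 -> -33 -> -37 -> 37 -> -37
  -14 -> 14 -> 10 -> 10 -> -10
  -49 -> 49 -> 45 -> 45 -> -45
  -11 -> 11 -> 7 -> 7 -> -7
  -32 -> 32 -> 28 -> 28 -> -28

-37; -10; -45; -7; -28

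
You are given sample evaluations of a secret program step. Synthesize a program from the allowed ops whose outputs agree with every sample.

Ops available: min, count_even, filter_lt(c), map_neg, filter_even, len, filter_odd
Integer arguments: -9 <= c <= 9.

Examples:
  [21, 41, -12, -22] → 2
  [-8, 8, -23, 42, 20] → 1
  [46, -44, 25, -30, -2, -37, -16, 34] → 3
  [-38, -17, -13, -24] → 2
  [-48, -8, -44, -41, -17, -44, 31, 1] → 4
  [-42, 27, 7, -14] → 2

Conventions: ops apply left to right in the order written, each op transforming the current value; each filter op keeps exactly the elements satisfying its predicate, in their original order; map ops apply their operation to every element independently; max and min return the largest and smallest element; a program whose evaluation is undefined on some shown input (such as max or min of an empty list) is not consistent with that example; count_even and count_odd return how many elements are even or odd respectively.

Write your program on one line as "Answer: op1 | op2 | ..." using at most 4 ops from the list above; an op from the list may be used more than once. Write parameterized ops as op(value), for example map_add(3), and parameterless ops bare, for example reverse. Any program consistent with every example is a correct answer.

filter_lt(-6) | filter_even | map_neg | count_even

Check, running the answer program on each example:
  [21, 41, -12, -22] -> [-12, -22] -> [-12, -22] -> [12, 22] -> 2
  [-8, 8, -23, 42, 20] -> [-8, -23] -> [-8] -> [8] -> 1
  [46, -44, 25, -30, -2, -37, -16, 34] -> [-44, -30, -37, -16] -> [-44, -30, -16] -> [44, 30, 16] -> 3
  [-38, -17, -13, -24] -> [-38, -17, -13, -24] -> [-38, -24] -> [38, 24] -> 2
  [-48, -8, -44, -41, -17, -44, 31, 1] -> [-48, -8, -44, -41, -17, -44] -> [-48, -8, -44, -44] -> [48, 8, 44, 44] -> 4
  [-42, 27, 7, -14] -> [-42, -14] -> [-42, -14] -> [42, 14] -> 2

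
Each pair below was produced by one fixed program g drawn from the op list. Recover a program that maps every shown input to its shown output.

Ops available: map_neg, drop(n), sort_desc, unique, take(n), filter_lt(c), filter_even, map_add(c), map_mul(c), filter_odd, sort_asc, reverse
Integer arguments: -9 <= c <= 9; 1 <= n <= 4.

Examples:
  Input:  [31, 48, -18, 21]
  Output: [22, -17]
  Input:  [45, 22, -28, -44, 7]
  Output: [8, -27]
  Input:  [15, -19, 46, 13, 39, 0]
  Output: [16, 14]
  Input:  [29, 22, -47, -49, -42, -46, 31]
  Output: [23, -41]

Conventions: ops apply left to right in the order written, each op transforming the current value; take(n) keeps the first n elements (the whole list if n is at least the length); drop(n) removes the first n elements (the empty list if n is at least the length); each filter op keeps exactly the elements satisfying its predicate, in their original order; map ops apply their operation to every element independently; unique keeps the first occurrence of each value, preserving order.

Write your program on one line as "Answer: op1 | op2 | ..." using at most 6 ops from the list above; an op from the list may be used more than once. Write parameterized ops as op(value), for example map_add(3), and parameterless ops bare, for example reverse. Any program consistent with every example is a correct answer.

sort_asc | sort_desc | drop(2) | take(2) | map_add(1)

Check, running the answer program on each example:
  [31, 48, -18, 21] -> [-18, 21, 31, 48] -> [48, 31, 21, -18] -> [21, -18] -> [21, -18] -> [22, -17]
  [45, 22, -28, -44, 7] -> [-44, -28, 7, 22, 45] -> [45, 22, 7, -28, -44] -> [7, -28, -44] -> [7, -28] -> [8, -27]
  [15, -19, 46, 13, 39, 0] -> [-19, 0, 13, 15, 39, 46] -> [46, 39, 15, 13, 0, -19] -> [15, 13, 0, -19] -> [15, 13] -> [16, 14]
  [29, 22, -47, -49, -42, -46, 31] -> [-49, -47, -46, -42, 22, 29, 31] -> [31, 29, 22, -42, -46, -47, -49] -> [22, -42, -46, -47, -49] -> [22, -42] -> [23, -41]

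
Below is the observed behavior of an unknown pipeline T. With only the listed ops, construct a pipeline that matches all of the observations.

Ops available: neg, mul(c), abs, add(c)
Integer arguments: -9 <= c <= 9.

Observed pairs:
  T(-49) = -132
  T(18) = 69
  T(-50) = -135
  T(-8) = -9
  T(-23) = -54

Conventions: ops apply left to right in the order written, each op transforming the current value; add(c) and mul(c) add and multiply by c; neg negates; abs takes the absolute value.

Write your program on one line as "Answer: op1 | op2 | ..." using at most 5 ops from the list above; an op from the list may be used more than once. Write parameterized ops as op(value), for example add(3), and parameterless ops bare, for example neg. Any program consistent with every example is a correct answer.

add(-2) | add(-2) | add(9) | mul(3)

Check, running the answer program on each example:
  -49 -> -51 -> -53 -> -44 -> -132
  18 -> 16 -> 14 -> 23 -> 69
  -50 -> -52 -> -54 -> -45 -> -135
  -8 -> -10 -> -12 -> -3 -> -9
  -23 -> -25 -> -27 -> -18 -> -54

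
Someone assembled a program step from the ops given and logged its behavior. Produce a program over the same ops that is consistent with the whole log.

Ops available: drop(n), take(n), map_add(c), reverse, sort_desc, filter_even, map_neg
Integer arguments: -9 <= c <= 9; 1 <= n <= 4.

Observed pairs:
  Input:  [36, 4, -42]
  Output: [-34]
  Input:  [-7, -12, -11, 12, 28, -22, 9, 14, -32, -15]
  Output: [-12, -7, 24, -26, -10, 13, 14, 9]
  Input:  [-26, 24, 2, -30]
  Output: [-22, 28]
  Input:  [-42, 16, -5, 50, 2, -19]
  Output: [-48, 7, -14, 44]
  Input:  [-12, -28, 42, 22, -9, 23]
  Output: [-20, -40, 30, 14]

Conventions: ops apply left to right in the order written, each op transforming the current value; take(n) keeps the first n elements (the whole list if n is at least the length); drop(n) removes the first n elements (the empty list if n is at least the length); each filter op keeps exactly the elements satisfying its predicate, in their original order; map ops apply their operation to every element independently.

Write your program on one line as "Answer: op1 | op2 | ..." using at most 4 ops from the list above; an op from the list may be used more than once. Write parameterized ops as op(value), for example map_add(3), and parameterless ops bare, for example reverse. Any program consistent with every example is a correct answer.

reverse | drop(2) | map_neg | map_add(2)

Check, running the answer program on each example:
  [36, 4, -42] -> [-42, 4, 36] -> [36] -> [-36] -> [-34]
  [-7, -12, -11, 12, 28, -22, 9, 14, -32, -15] -> [-15, -32, 14, 9, -22, 28, 12, -11, -12, -7] -> [14, 9, -22, 28, 12, -11, -12, -7] -> [-14, -9, 22, -28, -12, 11, 12, 7] -> [-12, -7, 24, -26, -10, 13, 14, 9]
  [-26, 24, 2, -30] -> [-30, 2, 24, -26] -> [24, -26] -> [-24, 26] -> [-22, 28]
  [-42, 16, -5, 50, 2, -19] -> [-19, 2, 50, -5, 16, -42] -> [50, -5, 16, -42] -> [-50, 5, -16, 42] -> [-48, 7, -14, 44]
  [-12, -28, 42, 22, -9, 23] -> [23, -9, 22, 42, -28, -12] -> [22, 42, -28, -12] -> [-22, -42, 28, 12] -> [-20, -40, 30, 14]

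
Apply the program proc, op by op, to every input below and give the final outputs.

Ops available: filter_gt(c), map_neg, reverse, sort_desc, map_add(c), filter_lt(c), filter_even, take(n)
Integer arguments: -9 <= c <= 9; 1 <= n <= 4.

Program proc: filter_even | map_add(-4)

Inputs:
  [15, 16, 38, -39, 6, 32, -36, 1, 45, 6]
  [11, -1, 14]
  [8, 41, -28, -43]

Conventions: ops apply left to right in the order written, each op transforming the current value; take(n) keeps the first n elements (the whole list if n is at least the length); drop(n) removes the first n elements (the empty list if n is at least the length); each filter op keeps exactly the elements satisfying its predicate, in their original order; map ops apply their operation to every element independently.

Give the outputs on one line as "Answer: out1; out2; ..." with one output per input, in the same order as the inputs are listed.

Execution, op by op:
  [15, 16, 38, -39, 6, 32, -36, 1, 45, 6] -> [16, 38, 6, 32, -36, 6] -> [12, 34, 2, 28, -40, 2]
  [11, -1, 14] -> [14] -> [10]
  [8, 41, -28, -43] -> [8, -28] -> [4, -32]

[12, 34, 2, 28, -40, 2]; [10]; [4, -32]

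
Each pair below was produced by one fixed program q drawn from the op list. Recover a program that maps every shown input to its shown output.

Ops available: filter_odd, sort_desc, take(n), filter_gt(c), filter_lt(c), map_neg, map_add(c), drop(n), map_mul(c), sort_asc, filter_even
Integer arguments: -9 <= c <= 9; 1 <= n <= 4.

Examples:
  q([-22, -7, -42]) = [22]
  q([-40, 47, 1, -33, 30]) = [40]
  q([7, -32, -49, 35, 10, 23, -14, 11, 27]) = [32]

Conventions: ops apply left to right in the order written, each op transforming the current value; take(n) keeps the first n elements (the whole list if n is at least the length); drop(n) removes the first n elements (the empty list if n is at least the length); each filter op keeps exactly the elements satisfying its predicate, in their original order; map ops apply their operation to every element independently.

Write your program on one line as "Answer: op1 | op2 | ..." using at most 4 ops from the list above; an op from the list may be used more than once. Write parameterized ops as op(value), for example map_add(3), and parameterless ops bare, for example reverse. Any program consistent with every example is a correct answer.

take(2) | map_neg | filter_even

Check, running the answer program on each example:
  [-22, -7, -42] -> [-22, -7] -> [22, 7] -> [22]
  [-40, 47, 1, -33, 30] -> [-40, 47] -> [40, -47] -> [40]
  [7, -32, -49, 35, 10, 23, -14, 11, 27] -> [7, -32] -> [-7, 32] -> [32]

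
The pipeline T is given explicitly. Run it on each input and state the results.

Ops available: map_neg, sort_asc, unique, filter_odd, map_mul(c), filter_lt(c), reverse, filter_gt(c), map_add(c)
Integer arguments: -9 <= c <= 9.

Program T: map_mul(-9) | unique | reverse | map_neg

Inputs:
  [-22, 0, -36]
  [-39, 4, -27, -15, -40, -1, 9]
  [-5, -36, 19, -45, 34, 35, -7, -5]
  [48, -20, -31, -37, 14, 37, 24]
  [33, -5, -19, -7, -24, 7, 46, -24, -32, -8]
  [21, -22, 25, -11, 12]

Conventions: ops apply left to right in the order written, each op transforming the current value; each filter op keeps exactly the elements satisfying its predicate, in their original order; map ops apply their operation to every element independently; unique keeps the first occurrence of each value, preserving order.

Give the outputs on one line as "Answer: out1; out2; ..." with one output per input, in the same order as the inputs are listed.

[-324, 0, -198]; [81, -9, -360, -135, -243, 36, -351]; [-63, 315, 306, -405, 171, -324, -45]; [216, 333, 126, -333, -279, -180, 432]; [-72, -288, 414, 63, -216, -63, -171, -45, 297]; [108, -99, 225, -198, 189]

Execution, op by op:
  [-22, 0, -36] -> [198, 0, 324] -> [198, 0, 324] -> [324, 0, 198] -> [-324, 0, -198]
  [-39, 4, -27, -15, -40, -1, 9] -> [351, -36, 243, 135, 360, 9, -81] -> [351, -36, 243, 135, 360, 9, -81] -> [-81, 9, 360, 135, 243, -36, 351] -> [81, -9, -360, -135, -243, 36, -351]
  [-5, -36, 19, -45, 34, 35, -7, -5] -> [45, 324, -171, 405, -306, -315, 63, 45] -> [45, 324, -171, 405, -306, -315, 63] -> [63, -315, -306, 405, -171, 324, 45] -> [-63, 315, 306, -405, 171, -324, -45]
  [48, -20, -31, -37, 14, 37, 24] -> [-432, 180, 279, 333, -126, -333, -216] -> [-432, 180, 279, 333, -126, -333, -216] -> [-216, -333, -126, 333, 279, 180, -432] -> [216, 333, 126, -333, -279, -180, 432]
  [33, -5, -19, -7, -24, 7, 46, -24, -32, -8] -> [-297, 45, 171, 63, 216, -63, -414, 216, 288, 72] -> [-297, 45, 171, 63, 216, -63, -414, 288, 72] -> [72, 288, -414, -63, 216, 63, 171, 45, -297] -> [-72, -288, 414, 63, -216, -63, -171, -45, 297]
  [21, -22, 25, -11, 12] -> [-189, 198, -225, 99, -108] -> [-189, 198, -225, 99, -108] -> [-108, 99, -225, 198, -189] -> [108, -99, 225, -198, 189]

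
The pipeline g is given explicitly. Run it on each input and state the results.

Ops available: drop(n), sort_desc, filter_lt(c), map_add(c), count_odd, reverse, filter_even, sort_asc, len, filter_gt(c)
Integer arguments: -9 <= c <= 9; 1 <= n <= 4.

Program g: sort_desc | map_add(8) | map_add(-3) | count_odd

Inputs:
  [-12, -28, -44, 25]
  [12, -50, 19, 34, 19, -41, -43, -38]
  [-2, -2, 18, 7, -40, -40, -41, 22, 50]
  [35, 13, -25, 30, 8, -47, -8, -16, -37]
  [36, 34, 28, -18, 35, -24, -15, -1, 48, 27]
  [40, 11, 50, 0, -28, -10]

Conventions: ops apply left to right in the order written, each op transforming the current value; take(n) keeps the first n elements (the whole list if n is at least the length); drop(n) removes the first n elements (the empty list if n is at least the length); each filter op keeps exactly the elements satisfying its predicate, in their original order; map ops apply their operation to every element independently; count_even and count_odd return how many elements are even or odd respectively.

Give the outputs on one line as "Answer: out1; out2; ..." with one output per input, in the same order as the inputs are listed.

Execution, op by op:
  [-12, -28, -44, 25] -> [25, -12, -28, -44] -> [33, -4, -20, -36] -> [30, -7, -23, -39] -> 3
  [12, -50, 19, 34, 19, -41, -43, -38] -> [34, 19, 19, 12, -38, -41, -43, -50] -> [42, 27, 27, 20, -30, -33, -35, -42] -> [39, 24, 24, 17, -33, -36, -38, -45] -> 4
  [-2, -2, 18, 7, -40, -40, -41, 22, 50] -> [50, 22, 18, 7, -2, -2, -40, -40, -41] -> [58, 30, 26, 15, 6, 6, -32, -32, -33] -> [55, 27, 23, 12, 3, 3, -35, -35, -36] -> 7
  [35, 13, -25, 30, 8, -47, -8, -16, -37] -> [35, 30, 13, 8, -8, -16, -25, -37, -47] -> [43, 38, 21, 16, 0, -8, -17, -29, -39] -> [40, 35, 18, 13, -3, -11, -20, -32, -42] -> 4
  [36, 34, 28, -18, 35, -24, -15, -1, 48, 27] -> [48, 36, 35, 34, 28, 27, -1, -15, -18, -24] -> [56, 44, 43, 42, 36, 35, 7, -7, -10, -16] -> [53, 41, 40, 39, 33, 32, 4, -10, -13, -19] -> 6
  [40, 11, 50, 0, -28, -10] -> [50, 40, 11, 0, -10, -28] -> [58, 48, 19, 8, -2, -20] -> [55, 45, 16, 5, -5, -23] -> 5

3; 4; 7; 4; 6; 5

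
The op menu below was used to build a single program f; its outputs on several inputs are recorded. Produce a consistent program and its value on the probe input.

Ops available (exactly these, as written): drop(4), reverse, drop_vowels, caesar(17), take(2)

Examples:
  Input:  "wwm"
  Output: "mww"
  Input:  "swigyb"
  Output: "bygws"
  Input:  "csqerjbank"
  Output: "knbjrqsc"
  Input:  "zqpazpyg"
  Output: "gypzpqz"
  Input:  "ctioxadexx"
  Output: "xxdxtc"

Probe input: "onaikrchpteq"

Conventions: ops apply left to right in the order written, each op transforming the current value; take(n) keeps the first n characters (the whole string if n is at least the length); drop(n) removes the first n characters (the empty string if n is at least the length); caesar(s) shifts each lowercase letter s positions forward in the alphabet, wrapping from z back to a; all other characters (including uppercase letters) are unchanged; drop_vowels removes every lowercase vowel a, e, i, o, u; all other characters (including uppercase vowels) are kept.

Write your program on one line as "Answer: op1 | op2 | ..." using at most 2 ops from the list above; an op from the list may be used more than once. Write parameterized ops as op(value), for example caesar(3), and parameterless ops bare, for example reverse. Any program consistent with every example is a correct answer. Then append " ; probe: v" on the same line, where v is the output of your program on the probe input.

reverse | drop_vowels ; probe: "qtphcrkn"

Check, running the answer program on each example:
  "wwm" -> "mww" -> "mww"
  "swigyb" -> "bygiws" -> "bygws"
  "csqerjbank" -> "knabjreqsc" -> "knbjrqsc"
  "zqpazpyg" -> "gypzapqz" -> "gypzpqz"
  "ctioxadexx" -> "xxedaxoitc" -> "xxdxtc"
  probe: "onaikrchpteq" -> "qetphcrkiano" -> "qtphcrkn"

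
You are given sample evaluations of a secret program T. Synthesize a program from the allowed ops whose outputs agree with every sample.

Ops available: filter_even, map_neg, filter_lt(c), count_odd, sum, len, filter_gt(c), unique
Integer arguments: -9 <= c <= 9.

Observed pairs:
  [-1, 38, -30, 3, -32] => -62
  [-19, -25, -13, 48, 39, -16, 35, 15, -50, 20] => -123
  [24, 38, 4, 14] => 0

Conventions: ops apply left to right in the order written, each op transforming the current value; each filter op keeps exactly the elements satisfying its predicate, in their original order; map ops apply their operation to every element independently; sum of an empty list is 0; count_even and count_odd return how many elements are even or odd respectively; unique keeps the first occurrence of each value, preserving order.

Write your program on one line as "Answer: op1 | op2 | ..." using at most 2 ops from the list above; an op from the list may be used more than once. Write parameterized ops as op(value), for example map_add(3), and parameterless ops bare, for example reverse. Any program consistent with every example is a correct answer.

filter_lt(-9) | sum

Check, running the answer program on each example:
  [-1, 38, -30, 3, -32] -> [-30, -32] -> -62
  [-19, -25, -13, 48, 39, -16, 35, 15, -50, 20] -> [-19, -25, -13, -16, -50] -> -123
  [24, 38, 4, 14] -> [] -> 0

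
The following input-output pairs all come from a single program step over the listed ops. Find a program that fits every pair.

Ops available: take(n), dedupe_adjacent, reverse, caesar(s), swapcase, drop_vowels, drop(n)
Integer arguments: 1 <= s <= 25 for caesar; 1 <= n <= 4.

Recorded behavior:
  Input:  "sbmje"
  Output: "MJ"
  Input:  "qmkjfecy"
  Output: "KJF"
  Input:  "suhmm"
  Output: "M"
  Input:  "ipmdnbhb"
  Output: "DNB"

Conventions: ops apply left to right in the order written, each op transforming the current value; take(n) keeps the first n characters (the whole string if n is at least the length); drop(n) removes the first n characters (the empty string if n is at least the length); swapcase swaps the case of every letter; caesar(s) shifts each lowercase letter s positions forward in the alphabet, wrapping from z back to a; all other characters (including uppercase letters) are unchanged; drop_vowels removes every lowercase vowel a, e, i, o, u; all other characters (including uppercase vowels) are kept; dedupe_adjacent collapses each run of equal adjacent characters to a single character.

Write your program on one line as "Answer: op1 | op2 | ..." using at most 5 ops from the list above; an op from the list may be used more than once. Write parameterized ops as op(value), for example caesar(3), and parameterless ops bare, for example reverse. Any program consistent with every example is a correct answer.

drop_vowels | drop(2) | take(3) | swapcase | dedupe_adjacent

Check, running the answer program on each example:
  "sbmje" -> "sbmj" -> "mj" -> "mj" -> "MJ" -> "MJ"
  "qmkjfecy" -> "qmkjfcy" -> "kjfcy" -> "kjf" -> "KJF" -> "KJF"
  "suhmm" -> "shmm" -> "mm" -> "mm" -> "MM" -> "M"
  "ipmdnbhb" -> "pmdnbhb" -> "dnbhb" -> "dnb" -> "DNB" -> "DNB"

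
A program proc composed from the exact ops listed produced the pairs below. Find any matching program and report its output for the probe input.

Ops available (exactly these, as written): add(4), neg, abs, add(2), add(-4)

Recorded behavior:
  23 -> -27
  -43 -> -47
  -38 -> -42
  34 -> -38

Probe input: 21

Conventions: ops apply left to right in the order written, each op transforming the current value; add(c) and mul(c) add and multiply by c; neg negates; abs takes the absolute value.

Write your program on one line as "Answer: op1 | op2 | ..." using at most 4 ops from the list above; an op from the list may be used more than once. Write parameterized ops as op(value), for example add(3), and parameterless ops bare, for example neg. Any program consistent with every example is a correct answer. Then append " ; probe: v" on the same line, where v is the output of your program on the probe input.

abs | neg | add(-4) ; probe: -25

Check, running the answer program on each example:
  23 -> 23 -> -23 -> -27
  -43 -> 43 -> -43 -> -47
  -38 -> 38 -> -38 -> -42
  34 -> 34 -> -34 -> -38
  probe: 21 -> 21 -> -21 -> -25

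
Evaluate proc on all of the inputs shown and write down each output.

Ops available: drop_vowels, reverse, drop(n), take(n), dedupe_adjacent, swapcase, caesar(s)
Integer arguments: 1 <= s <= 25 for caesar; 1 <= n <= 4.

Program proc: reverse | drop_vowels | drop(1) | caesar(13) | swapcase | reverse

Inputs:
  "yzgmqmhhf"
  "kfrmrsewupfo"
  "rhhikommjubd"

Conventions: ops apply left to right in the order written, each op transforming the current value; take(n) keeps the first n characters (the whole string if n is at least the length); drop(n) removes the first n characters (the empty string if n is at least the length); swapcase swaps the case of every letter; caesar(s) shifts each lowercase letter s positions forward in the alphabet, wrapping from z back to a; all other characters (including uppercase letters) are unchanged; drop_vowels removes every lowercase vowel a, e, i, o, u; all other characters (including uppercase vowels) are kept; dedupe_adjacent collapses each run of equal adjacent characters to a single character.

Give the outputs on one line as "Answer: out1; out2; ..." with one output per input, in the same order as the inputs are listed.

"LMTZDZUU"; "XSEZEFJC"; "EUUXZZWO"

Execution, op by op:
  "yzgmqmhhf" -> "fhhmqmgzy" -> "fhhmqmgzy" -> "hhmqmgzy" -> "uuzdztml" -> "UUZDZTML" -> "LMTZDZUU"
  "kfrmrsewupfo" -> "ofpuwesrmrfk" -> "fpwsrmrfk" -> "pwsrmrfk" -> "cjfezesx" -> "CJFEZESX" -> "XSEZEFJC"
  "rhhikommjubd" -> "dbujmmokihhr" -> "dbjmmkhhr" -> "bjmmkhhr" -> "owzzxuue" -> "OWZZXUUE" -> "EUUXZZWO"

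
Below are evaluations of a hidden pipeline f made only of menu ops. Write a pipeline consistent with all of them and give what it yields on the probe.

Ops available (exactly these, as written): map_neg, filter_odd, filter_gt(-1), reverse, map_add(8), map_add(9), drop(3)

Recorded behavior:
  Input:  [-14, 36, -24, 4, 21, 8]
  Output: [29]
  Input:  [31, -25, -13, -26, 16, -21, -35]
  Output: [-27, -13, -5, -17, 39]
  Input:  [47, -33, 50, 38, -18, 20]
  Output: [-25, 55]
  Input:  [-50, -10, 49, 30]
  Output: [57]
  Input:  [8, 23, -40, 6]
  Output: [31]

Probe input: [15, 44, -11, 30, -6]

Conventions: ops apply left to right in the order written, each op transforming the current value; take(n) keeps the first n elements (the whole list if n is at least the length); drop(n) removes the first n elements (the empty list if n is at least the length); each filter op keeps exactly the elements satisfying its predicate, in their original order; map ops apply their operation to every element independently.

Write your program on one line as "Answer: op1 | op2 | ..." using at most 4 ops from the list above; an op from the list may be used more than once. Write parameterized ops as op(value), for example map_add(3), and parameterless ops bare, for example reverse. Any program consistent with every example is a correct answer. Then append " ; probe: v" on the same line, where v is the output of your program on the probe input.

map_add(8) | filter_odd | reverse ; probe: [-3, 23]

Check, running the answer program on each example:
  [-14, 36, -24, 4, 21, 8] -> [-6, 44, -16, 12, 29, 16] -> [29] -> [29]
  [31, -25, -13, -26, 16, -21, -35] -> [39, -17, -5, -18, 24, -13, -27] -> [39, -17, -5, -13, -27] -> [-27, -13, -5, -17, 39]
  [47, -33, 50, 38, -18, 20] -> [55, -25, 58, 46, -10, 28] -> [55, -25] -> [-25, 55]
  [-50, -10, 49, 30] -> [-42, -2, 57, 38] -> [57] -> [57]
  [8, 23, -40, 6] -> [16, 31, -32, 14] -> [31] -> [31]
  probe: [15, 44, -11, 30, -6] -> [23, 52, -3, 38, 2] -> [23, -3] -> [-3, 23]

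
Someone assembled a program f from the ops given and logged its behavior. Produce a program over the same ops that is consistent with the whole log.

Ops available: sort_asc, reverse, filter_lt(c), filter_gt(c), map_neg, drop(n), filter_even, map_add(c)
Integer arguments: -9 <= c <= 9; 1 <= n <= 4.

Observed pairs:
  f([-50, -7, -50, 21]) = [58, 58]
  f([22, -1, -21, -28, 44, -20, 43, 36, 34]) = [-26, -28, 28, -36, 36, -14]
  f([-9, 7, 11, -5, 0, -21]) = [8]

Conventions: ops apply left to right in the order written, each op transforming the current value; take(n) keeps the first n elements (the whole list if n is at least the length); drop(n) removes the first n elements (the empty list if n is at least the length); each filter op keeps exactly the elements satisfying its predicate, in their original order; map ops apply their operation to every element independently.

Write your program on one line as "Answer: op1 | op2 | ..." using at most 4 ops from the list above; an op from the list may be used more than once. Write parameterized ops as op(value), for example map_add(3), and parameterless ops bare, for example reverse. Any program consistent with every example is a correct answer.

map_add(-8) | map_neg | filter_even | reverse

Check, running the answer program on each example:
  [-50, -7, -50, 21] -> [-58, -15, -58, 13] -> [58, 15, 58, -13] -> [58, 58] -> [58, 58]
  [22, -1, -21, -28, 44, -20, 43, 36, 34] -> [14, -9, -29, -36, 36, -28, 35, 28, 26] -> [-14, 9, 29, 36, -36, 28, -35, -28, -26] -> [-14, 36, -36, 28, -28, -26] -> [-26, -28, 28, -36, 36, -14]
  [-9, 7, 11, -5, 0, -21] -> [-17, -1, 3, -13, -8, -29] -> [17, 1, -3, 13, 8, 29] -> [8] -> [8]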